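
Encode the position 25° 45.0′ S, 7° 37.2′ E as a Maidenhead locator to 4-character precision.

Offset from 180°W / 90°S: lon 187.62°, lat 64.25°.
Field: 187.62/20 → 9 → J, 64.25/10 → 6 → G; chars JG.
Square: 7.62/2 → 3, 4.25/1 → 4; chars 34.

JG34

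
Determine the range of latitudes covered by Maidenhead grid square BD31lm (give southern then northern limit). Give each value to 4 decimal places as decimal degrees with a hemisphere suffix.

58.5000° S, 58.4583° S

Field B=1, D=3: +1·20° lon, +3·10° lat → SW at lon -160°, lat -60°.
Square 3, 1: +3·2° lon, +1·1° lat → SW at lon -154°, lat -59°.
Subsquare l=11, m=12: +11·0.0833333° lon, +12·0.0416667° lat → SW at lon -153.083°, lat -58.5°.
Cell spans 0.0833333° lon × 0.0416667° lat.
south 58.5000° S, north 58.4583° S.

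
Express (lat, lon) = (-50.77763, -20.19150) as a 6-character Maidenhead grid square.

HD99vf

Add 180° to longitude and 90° to latitude: 159.8085, 39.2224.
Field (20°×10°, letters A–R): 159.8085/20 → 7 → H, 39.2224/10 → 3 → D; chars HD.
Square (2°×1°, digits 0–9): 19.8085/2 → 9, 9.2224/1 → 9; chars 99.
Subsquare (5′×2.5′, letters a–x): 1.8085/0.0833333 → 21 → v, 0.2224/0.0416667 → 5 → f; chars vf.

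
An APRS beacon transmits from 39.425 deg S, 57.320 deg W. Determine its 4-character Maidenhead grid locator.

GF10

Offset from 180°W / 90°S: lon 122.68°, lat 50.58°.
Field: lon ⌊122.68/20⌋ = 6 → G; lat ⌊50.58/10⌋ = 5 → F.
Square: lon ⌊2.68/2⌋ = 1; lat ⌊0.58/1⌋ = 0.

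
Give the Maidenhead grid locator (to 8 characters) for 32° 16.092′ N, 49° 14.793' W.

GM52jg04

Shift to the Maidenhead origin (180°W, 90°S): lon 130.75345, lat 122.26820.
Field: 130.75345/20 → 6 → G, 122.26820/10 → 12 → M; chars GM.
Square: 10.75345/2 → 5, 2.26820/1 → 2; chars 52.
Subsquare: 0.75345/0.0833333 → 9 → j, 0.26820/0.0416667 → 6 → g; chars jg.
Extended square: 0.00345/0.00833333 → 0, 0.01820/0.00416667 → 4; chars 04.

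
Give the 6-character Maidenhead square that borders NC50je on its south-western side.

NC50id

Longitude subsquare j = 9; −1 → 8 = i.
Latitude subsquare e = 4; −1 → 3 = d.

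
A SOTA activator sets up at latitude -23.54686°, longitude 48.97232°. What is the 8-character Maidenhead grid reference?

Offset from 180°W / 90°S: lon 228.97232°, lat 66.45314°.
Field: 228.97232/20 → 11 → L, 66.45314/10 → 6 → G; chars LG.
Square: 8.97232/2 → 4, 6.45314/1 → 6; chars 46.
Subsquare: 0.97232/0.0833333 → 11 → l, 0.45314/0.0416667 → 10 → k; chars lk.
Extended square: 0.05565/0.00833333 → 6, 0.03647/0.00416667 → 8; chars 68.

LG46lk68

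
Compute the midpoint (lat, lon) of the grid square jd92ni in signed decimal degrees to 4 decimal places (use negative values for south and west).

-57.6458, 19.1250

Field J=9, D=3: +9·20° lon, +3·10° lat → SW at lon 0°, lat -60°.
Square 9, 2: +9·2° lon, +2·1° lat → SW at lon 18°, lat -58°.
Subsquare n=13, i=8: +13·0.0833333° lon, +8·0.0416667° lat → SW at lon 19.0833°, lat -57.6667°.
Cell spans 0.0833333° lon × 0.0416667° lat. Centre is SW corner plus half of each.
latitude -57.6458, longitude 19.1250.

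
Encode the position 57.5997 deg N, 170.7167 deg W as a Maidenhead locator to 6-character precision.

AO47po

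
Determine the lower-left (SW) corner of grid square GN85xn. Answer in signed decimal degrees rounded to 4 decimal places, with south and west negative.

45.5417, -42.0833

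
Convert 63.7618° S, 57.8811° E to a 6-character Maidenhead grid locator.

LC86wf

Add 180° to longitude and 90° to latitude: 237.8811, 26.2382.
Field (20°×10°, letters A–R): 237.8811/20 → 11 → L, 26.2382/10 → 2 → C; chars LC.
Square (2°×1°, digits 0–9): 17.8811/2 → 8, 6.2382/1 → 6; chars 86.
Subsquare (5′×2.5′, letters a–x): 1.8811/0.0833333 → 22 → w, 0.2382/0.0416667 → 5 → f; chars wf.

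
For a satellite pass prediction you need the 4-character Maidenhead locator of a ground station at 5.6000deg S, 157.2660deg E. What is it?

QI84

Shift to the Maidenhead origin (180°W, 90°S): lon 337.27, lat 84.40.
Field: 337.27/20 → 16 → Q, 84.40/10 → 8 → I; chars QI.
Square: 17.27/2 → 8, 4.40/1 → 4; chars 84.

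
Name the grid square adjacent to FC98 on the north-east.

GC09

Longitude square 9; +1 → 10, wraps to 0, carry into field.
Longitude field F = 5; +1 → 6 = G.
Latitude square 8; +1 → 9.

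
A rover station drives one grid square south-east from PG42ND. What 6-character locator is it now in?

PG42oc

Longitude subsquare n = 13; +1 → 14 = o.
Latitude subsquare d = 3; −1 → 2 = c.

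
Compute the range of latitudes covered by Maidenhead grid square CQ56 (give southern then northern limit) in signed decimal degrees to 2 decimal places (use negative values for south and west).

76.00, 77.00

Field C=2, Q=16: +2·20° lon, +16·10° lat → SW at lon -140°, lat 70°.
Square 5, 6: +5·2° lon, +6·1° lat → SW at lon -130°, lat 76°.
Cell spans 2° lon × 1° lat.
south 76.00, north 77.00.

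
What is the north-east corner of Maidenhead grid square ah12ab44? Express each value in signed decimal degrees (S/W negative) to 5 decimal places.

-17.93750, -177.95833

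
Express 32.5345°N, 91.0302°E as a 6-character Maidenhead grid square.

Shift to the Maidenhead origin (180°W, 90°S): lon 271.0302, lat 122.5345.
Field: lon ⌊271.0302/20⌋ = 13 → N; lat ⌊122.5345/10⌋ = 12 → M.
Square: lon ⌊11.0302/2⌋ = 5; lat ⌊2.5345/1⌋ = 2.
Subsquare: lon ⌊1.0302/0.0833333⌋ = 12 → m; lat ⌊0.5345/0.0416667⌋ = 12 → m.

NM52mm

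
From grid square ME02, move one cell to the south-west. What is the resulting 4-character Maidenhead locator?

LE91

Longitude square 0; −1 → -1, wraps to 9, carry into field.
Longitude field M = 12; −1 → 11 = L.
Latitude square 2; −1 → 1.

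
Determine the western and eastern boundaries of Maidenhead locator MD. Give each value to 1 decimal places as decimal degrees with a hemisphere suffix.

Field M=12, D=3: +12·20° lon, +3·10° lat → SW at lon 60°, lat -60°.
Cell spans 20° lon × 10° lat.
west 60.0° E, east 80.0° E.

60.0° E, 80.0° E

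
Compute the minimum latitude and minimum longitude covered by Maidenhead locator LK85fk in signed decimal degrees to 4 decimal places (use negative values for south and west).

15.4167, 56.4167

Field L=11, K=10: +11·20° lon, +10·10° lat → SW at lon 40°, lat 10°.
Square 8, 5: +8·2° lon, +5·1° lat → SW at lon 56°, lat 15°.
Subsquare f=5, k=10: +5·0.0833333° lon, +10·0.0416667° lat → SW at lon 56.4167°, lat 15.4167°.
latitude 15.4167, longitude 56.4167.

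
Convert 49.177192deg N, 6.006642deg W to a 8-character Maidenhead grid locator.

IN69xe92

Shift to the Maidenhead origin (180°W, 90°S): lon 173.99336, lat 139.17719.
Field: lon ⌊173.99336/20⌋ = 8 → I; lat ⌊139.17719/10⌋ = 13 → N.
Square: lon ⌊13.99336/2⌋ = 6; lat ⌊9.17719/1⌋ = 9.
Subsquare: lon ⌊1.99336/0.0833333⌋ = 23 → x; lat ⌊0.17719/0.0416667⌋ = 4 → e.
Extended square: lon ⌊0.07669/0.00833333⌋ = 9; lat ⌊0.01053/0.00416667⌋ = 2.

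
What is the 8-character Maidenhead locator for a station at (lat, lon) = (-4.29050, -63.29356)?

Shift to the Maidenhead origin (180°W, 90°S): lon 116.70644, lat 85.70950.
Field: 116.70644/20 → 5 → F, 85.70950/10 → 8 → I; chars FI.
Square: 16.70644/2 → 8, 5.70950/1 → 5; chars 85.
Subsquare: 0.70644/0.0833333 → 8 → i, 0.70950/0.0416667 → 17 → r; chars ir.
Extended square: 0.03977/0.00833333 → 4, 0.00117/0.00416667 → 0; chars 40.

FI85ir40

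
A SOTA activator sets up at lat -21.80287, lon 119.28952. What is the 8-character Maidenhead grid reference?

OG98pe47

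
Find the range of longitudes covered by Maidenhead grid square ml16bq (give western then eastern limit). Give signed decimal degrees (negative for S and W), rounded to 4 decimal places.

Field M=12, L=11: +12·20° lon, +11·10° lat → SW at lon 60°, lat 20°.
Square 1, 6: +1·2° lon, +6·1° lat → SW at lon 62°, lat 26°.
Subsquare b=1, q=16: +1·0.0833333° lon, +16·0.0416667° lat → SW at lon 62.0833°, lat 26.6667°.
Cell spans 0.0833333° lon × 0.0416667° lat.
west 62.0833, east 62.1667.

62.0833, 62.1667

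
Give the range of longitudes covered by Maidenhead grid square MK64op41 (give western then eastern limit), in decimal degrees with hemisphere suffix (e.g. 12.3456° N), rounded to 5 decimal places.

73.20000° E, 73.20833° E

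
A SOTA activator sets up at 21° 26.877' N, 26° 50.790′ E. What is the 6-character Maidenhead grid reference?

Add 180° to longitude and 90° to latitude: 206.8465, 111.4479.
Field: lon ⌊206.8465/20⌋ = 10 → K; lat ⌊111.4479/10⌋ = 11 → L.
Square: lon ⌊6.8465/2⌋ = 3; lat ⌊1.4479/1⌋ = 1.
Subsquare: lon ⌊0.8465/0.0833333⌋ = 10 → k; lat ⌊0.4479/0.0416667⌋ = 10 → k.

KL31kk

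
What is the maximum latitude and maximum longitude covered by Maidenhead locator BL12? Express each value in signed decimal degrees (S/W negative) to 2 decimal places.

23.00, -156.00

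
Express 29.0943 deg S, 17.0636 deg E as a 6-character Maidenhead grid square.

Add 180° to longitude and 90° to latitude: 197.0636, 60.9057.
Field (20°×10°, letters A–R): 197.0636/20 → 9 → J, 60.9057/10 → 6 → G; chars JG.
Square (2°×1°, digits 0–9): 17.0636/2 → 8, 0.9057/1 → 0; chars 80.
Subsquare (5′×2.5′, letters a–x): 1.0636/0.0833333 → 12 → m, 0.9057/0.0416667 → 21 → v; chars mv.

JG80mv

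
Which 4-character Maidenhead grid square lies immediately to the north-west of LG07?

Longitude square 0; −1 → -1, wraps to 9, carry into field.
Longitude field L = 11; −1 → 10 = K.
Latitude square 7; +1 → 8.

KG98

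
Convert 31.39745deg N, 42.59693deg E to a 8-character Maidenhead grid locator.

LM11hj15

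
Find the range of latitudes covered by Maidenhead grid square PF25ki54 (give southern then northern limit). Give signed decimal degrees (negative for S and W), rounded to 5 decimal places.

Field P=15, F=5: +15·20° lon, +5·10° lat → SW at lon 120°, lat -40°.
Square 2, 5: +2·2° lon, +5·1° lat → SW at lon 124°, lat -35°.
Subsquare k=10, i=8: +10·0.0833333° lon, +8·0.0416667° lat → SW at lon 124.833°, lat -34.6667°.
Extended square 5, 4: +5·0.00833333° lon, +4·0.00416667° lat → SW at lon 124.875°, lat -34.65°.
Cell spans 0.00833333° lon × 0.00416667° lat.
south -34.65000, north -34.64583.

-34.65000, -34.64583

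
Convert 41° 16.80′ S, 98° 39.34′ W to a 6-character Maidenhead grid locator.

EE08qr

Add 180° to longitude and 90° to latitude: 81.3443, 48.7200.
Field (20°×10°, letters A–R): lon ⌊81.3443/20⌋ = 4 → E; lat ⌊48.7200/10⌋ = 4 → E.
Square (2°×1°, digits 0–9): lon ⌊1.3443/2⌋ = 0; lat ⌊8.7200/1⌋ = 8.
Subsquare (5′×2.5′, letters a–x): lon ⌊1.3443/0.0833333⌋ = 16 → q; lat ⌊0.7200/0.0416667⌋ = 17 → r.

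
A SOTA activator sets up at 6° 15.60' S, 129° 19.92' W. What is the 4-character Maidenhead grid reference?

Shift to the Maidenhead origin (180°W, 90°S): lon 50.67, lat 83.74.
Field (20°×10°, letters A–R): lon ⌊50.67/20⌋ = 2 → C; lat ⌊83.74/10⌋ = 8 → I.
Square (2°×1°, digits 0–9): lon ⌊10.67/2⌋ = 5; lat ⌊3.74/1⌋ = 3.

CI53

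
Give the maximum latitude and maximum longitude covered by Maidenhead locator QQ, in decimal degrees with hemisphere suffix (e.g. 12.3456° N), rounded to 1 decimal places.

80.0° N, 160.0° E

Field Q=16, Q=16: +16·20° lon, +16·10° lat → SW at lon 140°, lat 70°.
Cell spans 20° lon × 10° lat. NE corner is SW corner plus one full cell.
latitude 80.0° N, longitude 160.0° E.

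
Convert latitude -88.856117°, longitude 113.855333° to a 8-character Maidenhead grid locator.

OA61wd24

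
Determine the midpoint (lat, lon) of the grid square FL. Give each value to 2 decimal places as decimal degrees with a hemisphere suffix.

25.00° N, 70.00° W

Field F=5, L=11: +5·20° lon, +11·10° lat → SW at lon -80°, lat 20°.
Cell spans 20° lon × 10° lat. Centre is SW corner plus half of each.
latitude 25.00° N, longitude 70.00° W.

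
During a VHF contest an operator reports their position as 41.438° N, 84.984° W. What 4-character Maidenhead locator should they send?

Shift to the Maidenhead origin (180°W, 90°S): lon 95.02, lat 131.44.
Field (20°×10°, letters A–R): lon ⌊95.02/20⌋ = 4 → E; lat ⌊131.44/10⌋ = 13 → N.
Square (2°×1°, digits 0–9): lon ⌊15.02/2⌋ = 7; lat ⌊1.44/1⌋ = 1.

EN71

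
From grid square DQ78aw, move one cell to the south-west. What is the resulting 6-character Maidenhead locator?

Longitude subsquare a = 0; −1 → -1, wraps to 23 = x, carry into square.
Longitude square 7; −1 → 6.
Latitude subsquare w = 22; −1 → 21 = v.

DQ68xv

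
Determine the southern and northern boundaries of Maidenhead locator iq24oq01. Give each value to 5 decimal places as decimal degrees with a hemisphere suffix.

Field I=8, Q=16: +8·20° lon, +16·10° lat → SW at lon -20°, lat 70°.
Square 2, 4: +2·2° lon, +4·1° lat → SW at lon -16°, lat 74°.
Subsquare o=14, q=16: +14·0.0833333° lon, +16·0.0416667° lat → SW at lon -14.8333°, lat 74.6667°.
Extended square 0, 1: +0·0.00833333° lon, +1·0.00416667° lat → SW at lon -14.8333°, lat 74.6708°.
Cell spans 0.00833333° lon × 0.00416667° lat.
south 74.67083° N, north 74.67500° N.

74.67083° N, 74.67500° N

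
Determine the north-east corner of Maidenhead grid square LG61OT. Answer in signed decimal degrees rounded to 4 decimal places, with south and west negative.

-28.1667, 53.2500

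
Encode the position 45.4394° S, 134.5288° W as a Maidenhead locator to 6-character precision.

CE24rn

Shift to the Maidenhead origin (180°W, 90°S): lon 45.4712, lat 44.5606.
Field: 45.4712/20 → 2 → C, 44.5606/10 → 4 → E; chars CE.
Square: 5.4712/2 → 2, 4.5606/1 → 4; chars 24.
Subsquare: 1.4712/0.0833333 → 17 → r, 0.5606/0.0416667 → 13 → n; chars rn.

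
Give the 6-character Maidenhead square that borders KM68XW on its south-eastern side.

Longitude subsquare x = 23; +1 → 24, wraps to 0 = a, carry into square.
Longitude square 6; +1 → 7.
Latitude subsquare w = 22; −1 → 21 = v.

KM78av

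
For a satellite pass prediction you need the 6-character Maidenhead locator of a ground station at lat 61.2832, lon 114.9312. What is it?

OP71lg

Offset from 180°W / 90°S: lon 294.9312°, lat 151.2832°.
Field: lon ⌊294.9312/20⌋ = 14 → O; lat ⌊151.2832/10⌋ = 15 → P.
Square: lon ⌊14.9312/2⌋ = 7; lat ⌊1.2832/1⌋ = 1.
Subsquare: lon ⌊0.9312/0.0833333⌋ = 11 → l; lat ⌊0.2832/0.0416667⌋ = 6 → g.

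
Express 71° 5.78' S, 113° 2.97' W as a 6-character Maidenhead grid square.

DB38lv

Shift to the Maidenhead origin (180°W, 90°S): lon 66.9505, lat 18.9037.
Field (20°×10°, letters A–R): lon ⌊66.9505/20⌋ = 3 → D; lat ⌊18.9037/10⌋ = 1 → B.
Square (2°×1°, digits 0–9): lon ⌊6.9505/2⌋ = 3; lat ⌊8.9037/1⌋ = 8.
Subsquare (5′×2.5′, letters a–x): lon ⌊0.9505/0.0833333⌋ = 11 → l; lat ⌊0.9037/0.0416667⌋ = 21 → v.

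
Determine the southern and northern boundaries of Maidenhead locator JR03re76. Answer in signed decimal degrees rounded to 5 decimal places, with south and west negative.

83.19167, 83.19583

Field J=9, R=17: +9·20° lon, +17·10° lat → SW at lon 0°, lat 80°.
Square 0, 3: +0·2° lon, +3·1° lat → SW at lon 0°, lat 83°.
Subsquare r=17, e=4: +17·0.0833333° lon, +4·0.0416667° lat → SW at lon 1.41667°, lat 83.1667°.
Extended square 7, 6: +7·0.00833333° lon, +6·0.00416667° lat → SW at lon 1.475°, lat 83.1917°.
Cell spans 0.00833333° lon × 0.00416667° lat.
south 83.19167, north 83.19583.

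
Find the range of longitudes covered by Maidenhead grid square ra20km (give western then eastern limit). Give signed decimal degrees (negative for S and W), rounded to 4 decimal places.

164.8333, 164.9167

Field R=17, A=0: +17·20° lon, +0·10° lat → SW at lon 160°, lat -90°.
Square 2, 0: +2·2° lon, +0·1° lat → SW at lon 164°, lat -90°.
Subsquare k=10, m=12: +10·0.0833333° lon, +12·0.0416667° lat → SW at lon 164.833°, lat -89.5°.
Cell spans 0.0833333° lon × 0.0416667° lat.
west 164.8333, east 164.9167.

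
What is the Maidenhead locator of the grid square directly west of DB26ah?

DB16xh

Longitude subsquare a = 0; −1 → -1, wraps to 23 = x, carry into square.
Longitude square 2; −1 → 1.
The latitude characters are unchanged.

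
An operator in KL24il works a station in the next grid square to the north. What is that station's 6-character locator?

KL24im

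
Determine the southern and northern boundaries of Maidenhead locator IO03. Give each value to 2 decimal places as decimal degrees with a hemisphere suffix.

53.00° N, 54.00° N

Field I=8, O=14: +8·20° lon, +14·10° lat → SW at lon -20°, lat 50°.
Square 0, 3: +0·2° lon, +3·1° lat → SW at lon -20°, lat 53°.
Cell spans 2° lon × 1° lat.
south 53.00° N, north 54.00° N.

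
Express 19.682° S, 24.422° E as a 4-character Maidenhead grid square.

Offset from 180°W / 90°S: lon 204.42°, lat 70.32°.
Field: 204.42/20 → 10 → K, 70.32/10 → 7 → H; chars KH.
Square: 4.42/2 → 2, 0.32/1 → 0; chars 20.

KH20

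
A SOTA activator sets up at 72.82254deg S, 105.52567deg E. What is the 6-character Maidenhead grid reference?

OB27se

Add 180° to longitude and 90° to latitude: 285.5257, 17.1775.
Field: lon ⌊285.5257/20⌋ = 14 → O; lat ⌊17.1775/10⌋ = 1 → B.
Square: lon ⌊5.5257/2⌋ = 2; lat ⌊7.1775/1⌋ = 7.
Subsquare: lon ⌊1.5257/0.0833333⌋ = 18 → s; lat ⌊0.1775/0.0416667⌋ = 4 → e.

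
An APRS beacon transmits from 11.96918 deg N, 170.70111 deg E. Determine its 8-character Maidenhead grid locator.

Add 180° to longitude and 90° to latitude: 350.70111, 101.96918.
Field (20°×10°, letters A–R): 350.70111/20 → 17 → R, 101.96918/10 → 10 → K; chars RK.
Square (2°×1°, digits 0–9): 10.70111/2 → 5, 1.96918/1 → 1; chars 51.
Subsquare (5′×2.5′, letters a–x): 0.70111/0.0833333 → 8 → i, 0.96918/0.0416667 → 23 → x; chars ix.
Extended square (30″×15″, digits 0–9): 0.03444/0.00833333 → 4, 0.01085/0.00416667 → 2; chars 42.

RK51ix42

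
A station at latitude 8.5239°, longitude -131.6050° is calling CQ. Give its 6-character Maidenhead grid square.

Add 180° to longitude and 90° to latitude: 48.3950, 98.5239.
Field: lon ⌊48.3950/20⌋ = 2 → C; lat ⌊98.5239/10⌋ = 9 → J.
Square: lon ⌊8.3950/2⌋ = 4; lat ⌊8.5239/1⌋ = 8.
Subsquare: lon ⌊0.3950/0.0833333⌋ = 4 → e; lat ⌊0.5239/0.0416667⌋ = 12 → m.

CJ48em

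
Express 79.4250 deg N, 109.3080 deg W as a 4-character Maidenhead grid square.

DQ59

Add 180° to longitude and 90° to latitude: 70.69, 169.43.
Field (20°×10°, letters A–R): 70.69/20 → 3 → D, 169.43/10 → 16 → Q; chars DQ.
Square (2°×1°, digits 0–9): 10.69/2 → 5, 9.43/1 → 9; chars 59.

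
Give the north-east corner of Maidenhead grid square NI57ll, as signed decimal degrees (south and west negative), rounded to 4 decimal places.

Field N=13, I=8: +13·20° lon, +8·10° lat → SW at lon 80°, lat -10°.
Square 5, 7: +5·2° lon, +7·1° lat → SW at lon 90°, lat -3°.
Subsquare l=11, l=11: +11·0.0833333° lon, +11·0.0416667° lat → SW at lon 90.9167°, lat -2.54167°.
Cell spans 0.0833333° lon × 0.0416667° lat. NE corner is SW corner plus one full cell.
latitude -2.5000, longitude 91.0000.

-2.5000, 91.0000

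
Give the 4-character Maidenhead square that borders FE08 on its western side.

EE98

Longitude square 0; −1 → -1, wraps to 9, carry into field.
Longitude field F = 5; −1 → 4 = E.
The latitude characters are unchanged.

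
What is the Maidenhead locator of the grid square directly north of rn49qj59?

Latitude extended square 9; +1 → 10, wraps to 0, carry into subsquare.
Latitude subsquare j = 9; +1 → 10 = k.
The longitude characters are unchanged.

RN49qk50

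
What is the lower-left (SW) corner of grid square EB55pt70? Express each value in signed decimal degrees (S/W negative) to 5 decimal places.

-74.20833, -88.69167

Field E=4, B=1: +4·20° lon, +1·10° lat → SW at lon -100°, lat -80°.
Square 5, 5: +5·2° lon, +5·1° lat → SW at lon -90°, lat -75°.
Subsquare p=15, t=19: +15·0.0833333° lon, +19·0.0416667° lat → SW at lon -88.75°, lat -74.2083°.
Extended square 7, 0: +7·0.00833333° lon, +0·0.00416667° lat → SW at lon -88.6917°, lat -74.2083°.
latitude -74.20833, longitude -88.69167.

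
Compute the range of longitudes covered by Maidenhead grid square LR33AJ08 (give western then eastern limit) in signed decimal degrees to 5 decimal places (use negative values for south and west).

46.00000, 46.00833

Field L=11, R=17: +11·20° lon, +17·10° lat → SW at lon 40°, lat 80°.
Square 3, 3: +3·2° lon, +3·1° lat → SW at lon 46°, lat 83°.
Subsquare a=0, j=9: +0·0.0833333° lon, +9·0.0416667° lat → SW at lon 46°, lat 83.375°.
Extended square 0, 8: +0·0.00833333° lon, +8·0.00416667° lat → SW at lon 46°, lat 83.4083°.
Cell spans 0.00833333° lon × 0.00416667° lat.
west 46.00000, east 46.00833.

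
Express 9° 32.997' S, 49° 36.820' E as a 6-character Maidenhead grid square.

Offset from 180°W / 90°S: lon 229.6137°, lat 80.4501°.
Field (20°×10°, letters A–R): lon ⌊229.6137/20⌋ = 11 → L; lat ⌊80.4501/10⌋ = 8 → I.
Square (2°×1°, digits 0–9): lon ⌊9.6137/2⌋ = 4; lat ⌊0.4501/1⌋ = 0.
Subsquare (5′×2.5′, letters a–x): lon ⌊1.6137/0.0833333⌋ = 19 → t; lat ⌊0.4501/0.0416667⌋ = 10 → k.

LI40tk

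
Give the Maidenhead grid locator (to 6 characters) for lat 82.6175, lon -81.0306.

Offset from 180°W / 90°S: lon 98.9694°, lat 172.6175°.
Field (20°×10°, letters A–R): 98.9694/20 → 4 → E, 172.6175/10 → 17 → R; chars ER.
Square (2°×1°, digits 0–9): 18.9694/2 → 9, 2.6175/1 → 2; chars 92.
Subsquare (5′×2.5′, letters a–x): 0.9694/0.0833333 → 11 → l, 0.6175/0.0416667 → 14 → o; chars lo.

ER92lo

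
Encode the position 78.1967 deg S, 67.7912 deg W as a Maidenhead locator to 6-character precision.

FB61ct

Add 180° to longitude and 90° to latitude: 112.2088, 11.8033.
Field: lon ⌊112.2088/20⌋ = 5 → F; lat ⌊11.8033/10⌋ = 1 → B.
Square: lon ⌊12.2088/2⌋ = 6; lat ⌊1.8033/1⌋ = 1.
Subsquare: lon ⌊0.2088/0.0833333⌋ = 2 → c; lat ⌊0.8033/0.0416667⌋ = 19 → t.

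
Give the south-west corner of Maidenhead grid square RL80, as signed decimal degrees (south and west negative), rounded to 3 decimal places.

Field R=17, L=11: +17·20° lon, +11·10° lat → SW at lon 160°, lat 20°.
Square 8, 0: +8·2° lon, +0·1° lat → SW at lon 176°, lat 20°.
latitude 20.000, longitude 176.000.

20.000, 176.000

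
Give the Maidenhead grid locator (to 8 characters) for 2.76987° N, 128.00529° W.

CJ52xs94

Offset from 180°W / 90°S: lon 51.99471°, lat 92.76987°.
Field (20°×10°, letters A–R): lon ⌊51.99471/20⌋ = 2 → C; lat ⌊92.76987/10⌋ = 9 → J.
Square (2°×1°, digits 0–9): lon ⌊11.99471/2⌋ = 5; lat ⌊2.76987/1⌋ = 2.
Subsquare (5′×2.5′, letters a–x): lon ⌊1.99471/0.0833333⌋ = 23 → x; lat ⌊0.76987/0.0416667⌋ = 18 → s.
Extended square (30″×15″, digits 0–9): lon ⌊0.07804/0.00833333⌋ = 9; lat ⌊0.01987/0.00416667⌋ = 4.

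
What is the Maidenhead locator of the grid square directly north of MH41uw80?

MH41uw81

Latitude extended square 0; +1 → 1.
The longitude characters are unchanged.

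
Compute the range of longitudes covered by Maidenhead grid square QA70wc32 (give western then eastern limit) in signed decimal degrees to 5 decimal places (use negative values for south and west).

Field Q=16, A=0: +16·20° lon, +0·10° lat → SW at lon 140°, lat -90°.
Square 7, 0: +7·2° lon, +0·1° lat → SW at lon 154°, lat -90°.
Subsquare w=22, c=2: +22·0.0833333° lon, +2·0.0416667° lat → SW at lon 155.833°, lat -89.9167°.
Extended square 3, 2: +3·0.00833333° lon, +2·0.00416667° lat → SW at lon 155.858°, lat -89.9083°.
Cell spans 0.00833333° lon × 0.00416667° lat.
west 155.85833, east 155.86667.

155.85833, 155.86667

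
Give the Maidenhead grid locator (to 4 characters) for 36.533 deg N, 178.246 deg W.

AM06

Offset from 180°W / 90°S: lon 1.75°, lat 126.53°.
Field (20°×10°, letters A–R): lon ⌊1.75/20⌋ = 0 → A; lat ⌊126.53/10⌋ = 12 → M.
Square (2°×1°, digits 0–9): lon ⌊1.75/2⌋ = 0; lat ⌊6.53/1⌋ = 6.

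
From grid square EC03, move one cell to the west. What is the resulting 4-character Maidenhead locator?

Longitude square 0; −1 → -1, wraps to 9, carry into field.
Longitude field E = 4; −1 → 3 = D.
The latitude characters are unchanged.

DC93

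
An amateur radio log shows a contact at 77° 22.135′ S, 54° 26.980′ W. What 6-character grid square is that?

GB22sp

Add 180° to longitude and 90° to latitude: 125.5503, 12.6311.
Field: lon ⌊125.5503/20⌋ = 6 → G; lat ⌊12.6311/10⌋ = 1 → B.
Square: lon ⌊5.5503/2⌋ = 2; lat ⌊2.6311/1⌋ = 2.
Subsquare: lon ⌊1.5503/0.0833333⌋ = 18 → s; lat ⌊0.6311/0.0416667⌋ = 15 → p.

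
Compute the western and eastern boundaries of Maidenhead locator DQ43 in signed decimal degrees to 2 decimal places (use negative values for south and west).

-112.00, -110.00

Field D=3, Q=16: +3·20° lon, +16·10° lat → SW at lon -120°, lat 70°.
Square 4, 3: +4·2° lon, +3·1° lat → SW at lon -112°, lat 73°.
Cell spans 2° lon × 1° lat.
west -112.00, east -110.00.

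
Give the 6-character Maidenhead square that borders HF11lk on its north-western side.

HF11kl

Longitude subsquare l = 11; −1 → 10 = k.
Latitude subsquare k = 10; +1 → 11 = l.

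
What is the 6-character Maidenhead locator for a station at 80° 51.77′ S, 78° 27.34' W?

FA09sd

Offset from 180°W / 90°S: lon 101.5443°, lat 9.1372°.
Field: 101.5443/20 → 5 → F, 9.1372/10 → 0 → A; chars FA.
Square: 1.5443/2 → 0, 9.1372/1 → 9; chars 09.
Subsquare: 1.5443/0.0833333 → 18 → s, 0.1372/0.0416667 → 3 → d; chars sd.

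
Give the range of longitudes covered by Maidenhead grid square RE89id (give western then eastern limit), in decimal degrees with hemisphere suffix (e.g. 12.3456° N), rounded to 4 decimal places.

Field R=17, E=4: +17·20° lon, +4·10° lat → SW at lon 160°, lat -50°.
Square 8, 9: +8·2° lon, +9·1° lat → SW at lon 176°, lat -41°.
Subsquare i=8, d=3: +8·0.0833333° lon, +3·0.0416667° lat → SW at lon 176.667°, lat -40.875°.
Cell spans 0.0833333° lon × 0.0416667° lat.
west 176.6667° E, east 176.7500° E.

176.6667° E, 176.7500° E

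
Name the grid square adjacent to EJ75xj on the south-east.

Longitude subsquare x = 23; +1 → 24, wraps to 0 = a, carry into square.
Longitude square 7; +1 → 8.
Latitude subsquare j = 9; −1 → 8 = i.

EJ85ai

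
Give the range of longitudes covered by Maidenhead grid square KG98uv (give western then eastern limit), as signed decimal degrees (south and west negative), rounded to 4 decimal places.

39.6667, 39.7500

Field K=10, G=6: +10·20° lon, +6·10° lat → SW at lon 20°, lat -30°.
Square 9, 8: +9·2° lon, +8·1° lat → SW at lon 38°, lat -22°.
Subsquare u=20, v=21: +20·0.0833333° lon, +21·0.0416667° lat → SW at lon 39.6667°, lat -21.125°.
Cell spans 0.0833333° lon × 0.0416667° lat.
west 39.6667, east 39.7500.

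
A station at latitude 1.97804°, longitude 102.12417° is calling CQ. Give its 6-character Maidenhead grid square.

OJ11bx

Offset from 180°W / 90°S: lon 282.1242°, lat 91.9780°.
Field: lon ⌊282.1242/20⌋ = 14 → O; lat ⌊91.9780/10⌋ = 9 → J.
Square: lon ⌊2.1242/2⌋ = 1; lat ⌊1.9780/1⌋ = 1.
Subsquare: lon ⌊0.1242/0.0833333⌋ = 1 → b; lat ⌊0.9780/0.0416667⌋ = 23 → x.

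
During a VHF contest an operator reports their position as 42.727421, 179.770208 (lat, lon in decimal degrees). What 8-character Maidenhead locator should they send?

Add 180° to longitude and 90° to latitude: 359.77021, 132.72742.
Field: lon ⌊359.77021/20⌋ = 17 → R; lat ⌊132.72742/10⌋ = 13 → N.
Square: lon ⌊19.77021/2⌋ = 9; lat ⌊2.72742/1⌋ = 2.
Subsquare: lon ⌊1.77021/0.0833333⌋ = 21 → v; lat ⌊0.72742/0.0416667⌋ = 17 → r.
Extended square: lon ⌊0.02021/0.00833333⌋ = 2; lat ⌊0.01909/0.00416667⌋ = 4.

RN92vr24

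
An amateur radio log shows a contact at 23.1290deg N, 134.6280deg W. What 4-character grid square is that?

CL23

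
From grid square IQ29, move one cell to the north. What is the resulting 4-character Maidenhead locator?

IR20

Latitude square 9; +1 → 10, wraps to 0, carry into field.
Latitude field Q = 16; +1 → 17 = R.
The longitude characters are unchanged.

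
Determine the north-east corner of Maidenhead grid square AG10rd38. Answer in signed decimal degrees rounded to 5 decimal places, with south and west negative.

Field A=0, G=6: +0·20° lon, +6·10° lat → SW at lon -180°, lat -30°.
Square 1, 0: +1·2° lon, +0·1° lat → SW at lon -178°, lat -30°.
Subsquare r=17, d=3: +17·0.0833333° lon, +3·0.0416667° lat → SW at lon -176.583°, lat -29.875°.
Extended square 3, 8: +3·0.00833333° lon, +8·0.00416667° lat → SW at lon -176.558°, lat -29.8417°.
Cell spans 0.00833333° lon × 0.00416667° lat. NE corner is SW corner plus one full cell.
latitude -29.83750, longitude -176.55000.

-29.83750, -176.55000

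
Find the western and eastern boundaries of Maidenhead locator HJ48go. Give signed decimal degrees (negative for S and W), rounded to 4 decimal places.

-31.5000, -31.4167

Field H=7, J=9: +7·20° lon, +9·10° lat → SW at lon -40°, lat 0°.
Square 4, 8: +4·2° lon, +8·1° lat → SW at lon -32°, lat 8°.
Subsquare g=6, o=14: +6·0.0833333° lon, +14·0.0416667° lat → SW at lon -31.5°, lat 8.58333°.
Cell spans 0.0833333° lon × 0.0416667° lat.
west -31.5000, east -31.4167.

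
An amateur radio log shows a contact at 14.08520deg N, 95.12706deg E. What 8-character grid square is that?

Offset from 180°W / 90°S: lon 275.12706°, lat 104.08520°.
Field: 275.12706/20 → 13 → N, 104.08520/10 → 10 → K; chars NK.
Square: 15.12706/2 → 7, 4.08520/1 → 4; chars 74.
Subsquare: 1.12706/0.0833333 → 13 → n, 0.08520/0.0416667 → 2 → c; chars nc.
Extended square: 0.04373/0.00833333 → 5, 0.00187/0.00416667 → 0; chars 50.

NK74nc50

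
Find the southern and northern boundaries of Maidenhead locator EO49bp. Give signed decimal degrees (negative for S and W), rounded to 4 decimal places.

Field E=4, O=14: +4·20° lon, +14·10° lat → SW at lon -100°, lat 50°.
Square 4, 9: +4·2° lon, +9·1° lat → SW at lon -92°, lat 59°.
Subsquare b=1, p=15: +1·0.0833333° lon, +15·0.0416667° lat → SW at lon -91.9167°, lat 59.625°.
Cell spans 0.0833333° lon × 0.0416667° lat.
south 59.6250, north 59.6667.

59.6250, 59.6667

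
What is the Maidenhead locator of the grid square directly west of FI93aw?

FI83xw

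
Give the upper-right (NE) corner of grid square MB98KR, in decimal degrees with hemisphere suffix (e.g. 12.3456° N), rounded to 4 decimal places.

Field M=12, B=1: +12·20° lon, +1·10° lat → SW at lon 60°, lat -80°.
Square 9, 8: +9·2° lon, +8·1° lat → SW at lon 78°, lat -72°.
Subsquare k=10, r=17: +10·0.0833333° lon, +17·0.0416667° lat → SW at lon 78.8333°, lat -71.2917°.
Cell spans 0.0833333° lon × 0.0416667° lat. NE corner is SW corner plus one full cell.
latitude 71.2500° S, longitude 78.9167° E.

71.2500° S, 78.9167° E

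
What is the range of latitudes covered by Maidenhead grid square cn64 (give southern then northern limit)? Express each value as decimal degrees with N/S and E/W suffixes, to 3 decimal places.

Field C=2, N=13: +2·20° lon, +13·10° lat → SW at lon -140°, lat 40°.
Square 6, 4: +6·2° lon, +4·1° lat → SW at lon -128°, lat 44°.
Cell spans 2° lon × 1° lat.
south 44.000° N, north 45.000° N.

44.000° N, 45.000° N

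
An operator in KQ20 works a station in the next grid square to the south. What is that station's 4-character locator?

KP29

Latitude square 0; −1 → -1, wraps to 9, carry into field.
Latitude field Q = 16; −1 → 15 = P.
The longitude characters are unchanged.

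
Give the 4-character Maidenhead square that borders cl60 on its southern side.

CK69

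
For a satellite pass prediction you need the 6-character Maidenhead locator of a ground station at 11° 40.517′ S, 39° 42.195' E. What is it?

KH98uh

Add 180° to longitude and 90° to latitude: 219.7032, 78.3247.
Field (20°×10°, letters A–R): 219.7032/20 → 10 → K, 78.3247/10 → 7 → H; chars KH.
Square (2°×1°, digits 0–9): 19.7032/2 → 9, 8.3247/1 → 8; chars 98.
Subsquare (5′×2.5′, letters a–x): 1.7032/0.0833333 → 20 → u, 0.3247/0.0416667 → 7 → h; chars uh.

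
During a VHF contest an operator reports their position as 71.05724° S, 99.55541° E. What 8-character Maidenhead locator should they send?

NB98sw66

Shift to the Maidenhead origin (180°W, 90°S): lon 279.55541, lat 18.94276.
Field: 279.55541/20 → 13 → N, 18.94276/10 → 1 → B; chars NB.
Square: 19.55541/2 → 9, 8.94276/1 → 8; chars 98.
Subsquare: 1.55541/0.0833333 → 18 → s, 0.94276/0.0416667 → 22 → w; chars sw.
Extended square: 0.05541/0.00833333 → 6, 0.02609/0.00416667 → 6; chars 66.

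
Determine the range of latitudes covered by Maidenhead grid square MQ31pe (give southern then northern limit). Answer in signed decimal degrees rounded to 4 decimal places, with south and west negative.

Field M=12, Q=16: +12·20° lon, +16·10° lat → SW at lon 60°, lat 70°.
Square 3, 1: +3·2° lon, +1·1° lat → SW at lon 66°, lat 71°.
Subsquare p=15, e=4: +15·0.0833333° lon, +4·0.0416667° lat → SW at lon 67.25°, lat 71.1667°.
Cell spans 0.0833333° lon × 0.0416667° lat.
south 71.1667, north 71.2083.

71.1667, 71.2083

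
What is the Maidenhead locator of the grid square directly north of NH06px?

NH07pa

Latitude subsquare x = 23; +1 → 24, wraps to 0 = a, carry into square.
Latitude square 6; +1 → 7.
The longitude characters are unchanged.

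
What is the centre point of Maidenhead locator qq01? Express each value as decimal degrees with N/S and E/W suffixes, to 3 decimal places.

71.500° N, 141.000° E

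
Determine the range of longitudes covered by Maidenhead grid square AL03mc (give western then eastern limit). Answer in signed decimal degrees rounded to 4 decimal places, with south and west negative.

-179.0000, -178.9167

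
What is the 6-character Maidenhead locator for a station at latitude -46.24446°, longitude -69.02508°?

FE53ls

Shift to the Maidenhead origin (180°W, 90°S): lon 110.9749, lat 43.7555.
Field: 110.9749/20 → 5 → F, 43.7555/10 → 4 → E; chars FE.
Square: 10.9749/2 → 5, 3.7555/1 → 3; chars 53.
Subsquare: 0.9749/0.0833333 → 11 → l, 0.7555/0.0416667 → 18 → s; chars ls.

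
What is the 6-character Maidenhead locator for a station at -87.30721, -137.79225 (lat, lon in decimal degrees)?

CA12cq

Add 180° to longitude and 90° to latitude: 42.2078, 2.6928.
Field: 42.2078/20 → 2 → C, 2.6928/10 → 0 → A; chars CA.
Square: 2.2078/2 → 1, 2.6928/1 → 2; chars 12.
Subsquare: 0.2078/0.0833333 → 2 → c, 0.6928/0.0416667 → 16 → q; chars cq.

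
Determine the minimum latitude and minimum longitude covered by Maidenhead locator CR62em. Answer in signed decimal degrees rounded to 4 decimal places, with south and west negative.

82.5000, -127.6667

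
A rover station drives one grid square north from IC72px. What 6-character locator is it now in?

Latitude subsquare x = 23; +1 → 24, wraps to 0 = a, carry into square.
Latitude square 2; +1 → 3.
The longitude characters are unchanged.

IC73pa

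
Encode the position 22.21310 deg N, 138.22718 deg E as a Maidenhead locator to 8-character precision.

Shift to the Maidenhead origin (180°W, 90°S): lon 318.22718, lat 112.21310.
Field (20°×10°, letters A–R): lon ⌊318.22718/20⌋ = 15 → P; lat ⌊112.21310/10⌋ = 11 → L.
Square (2°×1°, digits 0–9): lon ⌊18.22718/2⌋ = 9; lat ⌊2.21310/1⌋ = 2.
Subsquare (5′×2.5′, letters a–x): lon ⌊0.22718/0.0833333⌋ = 2 → c; lat ⌊0.21310/0.0416667⌋ = 5 → f.
Extended square (30″×15″, digits 0–9): lon ⌊0.06051/0.00833333⌋ = 7; lat ⌊0.00477/0.00416667⌋ = 1.

PL92cf71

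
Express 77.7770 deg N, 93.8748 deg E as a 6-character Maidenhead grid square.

NQ67ws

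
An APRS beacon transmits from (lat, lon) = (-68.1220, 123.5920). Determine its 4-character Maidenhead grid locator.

PC11

Add 180° to longitude and 90° to latitude: 303.59, 21.88.
Field: 303.59/20 → 15 → P, 21.88/10 → 2 → C; chars PC.
Square: 3.59/2 → 1, 1.88/1 → 1; chars 11.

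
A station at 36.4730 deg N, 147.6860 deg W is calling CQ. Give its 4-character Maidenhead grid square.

Offset from 180°W / 90°S: lon 32.31°, lat 126.47°.
Field: 32.31/20 → 1 → B, 126.47/10 → 12 → M; chars BM.
Square: 12.31/2 → 6, 6.47/1 → 6; chars 66.

BM66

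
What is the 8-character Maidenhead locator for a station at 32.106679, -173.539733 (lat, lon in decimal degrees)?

AM32fc55

Offset from 180°W / 90°S: lon 6.46027°, lat 122.10668°.
Field (20°×10°, letters A–R): lon ⌊6.46027/20⌋ = 0 → A; lat ⌊122.10668/10⌋ = 12 → M.
Square (2°×1°, digits 0–9): lon ⌊6.46027/2⌋ = 3; lat ⌊2.10668/1⌋ = 2.
Subsquare (5′×2.5′, letters a–x): lon ⌊0.46027/0.0833333⌋ = 5 → f; lat ⌊0.10668/0.0416667⌋ = 2 → c.
Extended square (30″×15″, digits 0–9): lon ⌊0.04360/0.00833333⌋ = 5; lat ⌊0.02335/0.00416667⌋ = 5.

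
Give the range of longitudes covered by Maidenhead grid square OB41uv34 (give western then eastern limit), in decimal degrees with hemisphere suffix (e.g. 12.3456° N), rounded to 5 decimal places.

Field O=14, B=1: +14·20° lon, +1·10° lat → SW at lon 100°, lat -80°.
Square 4, 1: +4·2° lon, +1·1° lat → SW at lon 108°, lat -79°.
Subsquare u=20, v=21: +20·0.0833333° lon, +21·0.0416667° lat → SW at lon 109.667°, lat -78.125°.
Extended square 3, 4: +3·0.00833333° lon, +4·0.00416667° lat → SW at lon 109.692°, lat -78.1083°.
Cell spans 0.00833333° lon × 0.00416667° lat.
west 109.69167° E, east 109.70000° E.

109.69167° E, 109.70000° E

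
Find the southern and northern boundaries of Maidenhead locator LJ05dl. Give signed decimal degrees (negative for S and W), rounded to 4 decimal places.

Field L=11, J=9: +11·20° lon, +9·10° lat → SW at lon 40°, lat 0°.
Square 0, 5: +0·2° lon, +5·1° lat → SW at lon 40°, lat 5°.
Subsquare d=3, l=11: +3·0.0833333° lon, +11·0.0416667° lat → SW at lon 40.25°, lat 5.45833°.
Cell spans 0.0833333° lon × 0.0416667° lat.
south 5.4583, north 5.5000.

5.4583, 5.5000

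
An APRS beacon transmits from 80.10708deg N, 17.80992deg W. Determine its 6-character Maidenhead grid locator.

IR10cc

Shift to the Maidenhead origin (180°W, 90°S): lon 162.1901, lat 170.1071.
Field (20°×10°, letters A–R): 162.1901/20 → 8 → I, 170.1071/10 → 17 → R; chars IR.
Square (2°×1°, digits 0–9): 2.1901/2 → 1, 0.1071/1 → 0; chars 10.
Subsquare (5′×2.5′, letters a–x): 0.1901/0.0833333 → 2 → c, 0.1071/0.0416667 → 2 → c; chars cc.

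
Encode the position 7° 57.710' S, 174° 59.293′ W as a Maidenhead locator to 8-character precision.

AI22ma19

Offset from 180°W / 90°S: lon 5.01178°, lat 82.03817°.
Field: 5.01178/20 → 0 → A, 82.03817/10 → 8 → I; chars AI.
Square: 5.01178/2 → 2, 2.03817/1 → 2; chars 22.
Subsquare: 1.01178/0.0833333 → 12 → m, 0.03817/0.0416667 → 0 → a; chars ma.
Extended square: 0.01178/0.00833333 → 1, 0.03817/0.00416667 → 9; chars 19.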